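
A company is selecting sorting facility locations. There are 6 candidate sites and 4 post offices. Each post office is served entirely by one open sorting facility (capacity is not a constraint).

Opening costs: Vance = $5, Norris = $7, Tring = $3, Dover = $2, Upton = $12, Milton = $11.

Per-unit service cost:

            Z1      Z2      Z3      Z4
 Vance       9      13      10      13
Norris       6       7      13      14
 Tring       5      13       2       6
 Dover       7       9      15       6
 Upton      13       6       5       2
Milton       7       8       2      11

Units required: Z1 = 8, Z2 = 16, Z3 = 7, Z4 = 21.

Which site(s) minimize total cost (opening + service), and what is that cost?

Open Tring and Upton; minimum total cost 207.

For any fixed open set, each post office goes to its cheapest open site; total = fixed + service.
{Tring, Upton}: Z1→Tring 5·8=40, Z2→Upton 6·16=96, Z3→Tring 2·7=14, Z4→Upton 2·21=42. Service 192; fixed 15; total 207.
{Tring, Dover, Upton}: service 192 + fixed 17 = 209
{Vance, Tring, Upton}: service 192 + fixed 20 = 212
{Vance, Norris, Tring, Dover, Upton, Milton}: service 192 + fixed 40 = 232
No other subset beats 207.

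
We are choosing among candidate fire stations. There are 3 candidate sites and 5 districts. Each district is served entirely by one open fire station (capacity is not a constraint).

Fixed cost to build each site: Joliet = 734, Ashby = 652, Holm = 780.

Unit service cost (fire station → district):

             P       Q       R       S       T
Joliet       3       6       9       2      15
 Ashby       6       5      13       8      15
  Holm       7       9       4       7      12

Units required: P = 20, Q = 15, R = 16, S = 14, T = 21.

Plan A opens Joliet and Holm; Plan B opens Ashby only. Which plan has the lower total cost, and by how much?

Plan A: {Joliet, Holm}: P→Joliet 3·20=60, Q→Joliet 6·15=90, R→Holm 4·16=64, S→Joliet 2·14=28, T→Holm 12·21=252. Service 494; fixed 1514; total 2008.
Plan B: {Ashby}: P→Ashby 6·20=120, Q→Ashby 5·15=75, R→Ashby 13·16=208, S→Ashby 8·14=112, T→Ashby 15·21=315. Service 830; fixed 652; total 1482.
Difference: |2008 − 1482| = 526.

Plan B is cheaper by 526.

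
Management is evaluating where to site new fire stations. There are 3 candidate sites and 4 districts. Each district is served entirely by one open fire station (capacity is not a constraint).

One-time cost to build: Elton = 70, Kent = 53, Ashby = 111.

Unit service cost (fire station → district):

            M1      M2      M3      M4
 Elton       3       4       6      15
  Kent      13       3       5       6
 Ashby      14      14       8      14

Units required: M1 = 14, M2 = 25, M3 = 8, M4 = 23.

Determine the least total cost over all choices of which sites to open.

For any fixed open set, each district goes to its cheapest open site; total = fixed + service.
{Elton, Kent}: M1→Elton 3·14=42, M2→Kent 3·25=75, M3→Kent 5·8=40, M4→Kent 6·23=138. Service 295; fixed 123; total 418.
{Kent}: M1→Kent 13·14=182, M2→Kent 3·25=75, M3→Kent 5·8=40, M4→Kent 6·23=138. Service 435; fixed 53; total 488.
{Elton, Kent, Ashby}: service 295 + fixed 234 = 529
(All 7 nonempty subsets were checked; Elton and Kent is lowest.)

Minimum total cost: 418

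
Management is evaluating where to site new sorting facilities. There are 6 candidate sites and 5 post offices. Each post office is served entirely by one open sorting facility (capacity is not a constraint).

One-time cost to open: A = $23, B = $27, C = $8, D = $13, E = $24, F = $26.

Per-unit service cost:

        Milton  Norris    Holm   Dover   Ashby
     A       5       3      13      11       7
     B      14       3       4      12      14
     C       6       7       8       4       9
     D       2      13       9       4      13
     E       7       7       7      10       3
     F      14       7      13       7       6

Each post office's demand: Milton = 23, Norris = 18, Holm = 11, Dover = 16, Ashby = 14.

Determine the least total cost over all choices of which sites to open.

Minimum total cost: 314

For any fixed open set, each post office goes to its cheapest open site; total = fixed + service.
{B, D, E}: Milton→D 2·23=46, Norris→B 3·18=54, Holm→B 4·11=44, Dover→D 4·16=64, Ashby→E 3·14=42. Service 250; fixed 64; total 314.
{B, C, D, E}: service 250 + fixed 72 = 322
{A, B, D, E}: service 250 + fixed 87 = 337
{A, B, C, D, E, F}: service 250 + fixed 121 = 371
No other subset beats 314.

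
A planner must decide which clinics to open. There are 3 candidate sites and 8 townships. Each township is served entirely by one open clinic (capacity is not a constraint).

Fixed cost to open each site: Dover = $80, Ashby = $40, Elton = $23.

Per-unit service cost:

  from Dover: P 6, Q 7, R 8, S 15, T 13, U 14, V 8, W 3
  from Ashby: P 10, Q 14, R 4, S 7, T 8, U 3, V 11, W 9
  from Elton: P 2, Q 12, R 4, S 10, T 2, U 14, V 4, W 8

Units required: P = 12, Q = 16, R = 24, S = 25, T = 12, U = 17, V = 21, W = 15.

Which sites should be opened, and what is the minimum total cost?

Open Dover, Ashby and Elton; minimum total cost 754.

For any fixed open set, each township goes to its cheapest open site; total = fixed + service.
{Dover, Ashby, Elton}: P→Elton 2·12=24, Q→Dover 7·16=112, R→Ashby 4·24=96, S→Ashby 7·25=175, T→Elton 2·12=24, U→Ashby 3·17=51, V→Elton 4·21=84, W→Dover 3·15=45. Service 611; fixed 143; total 754.
{Ashby, Elton}: P→Elton 2·12=24, Q→Elton 12·16=192, R→Ashby 4·24=96, S→Ashby 7·25=175, T→Elton 2·12=24, U→Ashby 3·17=51, V→Elton 4·21=84, W→Elton 8·15=120. Service 766; fixed 63; total 829.
{Dover, Ashby}: service 815 + fixed 120 = 935
{Elton}: P→Elton 2·12=24, Q→Elton 12·16=192, R→Elton 4·24=96, S→Elton 10·25=250, T→Elton 2·12=24, U→Elton 14·17=238, V→Elton 4·21=84, W→Elton 8·15=120. Service 1028; fixed 23; total 1051.
(All 7 nonempty subsets were checked; Dover, Ashby and Elton is lowest.)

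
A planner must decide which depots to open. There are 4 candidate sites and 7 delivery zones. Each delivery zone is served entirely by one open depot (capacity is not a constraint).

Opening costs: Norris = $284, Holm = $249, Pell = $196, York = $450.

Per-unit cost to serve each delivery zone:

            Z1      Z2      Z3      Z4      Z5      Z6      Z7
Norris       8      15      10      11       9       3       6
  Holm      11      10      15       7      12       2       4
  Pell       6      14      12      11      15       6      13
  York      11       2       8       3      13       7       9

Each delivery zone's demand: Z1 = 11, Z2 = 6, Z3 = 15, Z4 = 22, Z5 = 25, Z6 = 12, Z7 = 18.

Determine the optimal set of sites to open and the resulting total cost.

Open Holm only; minimum total cost 1205.

For any fixed open set, each delivery zone goes to its cheapest open site; total = fixed + service.
{Holm}: Z1→Holm 11·11=121, Z2→Holm 10·6=60, Z3→Holm 15·15=225, Z4→Holm 7·22=154, Z5→Holm 12·25=300, Z6→Holm 2·12=24, Z7→Holm 4·18=72. Service 956; fixed 249; total 1205.
{Norris}: Z1→Norris 8·11=88, Z2→Norris 15·6=90, Z3→Norris 10·15=150, Z4→Norris 11·22=242, Z5→Norris 9·25=225, Z6→Norris 3·12=36, Z7→Norris 6·18=108. Service 939; fixed 284; total 1223.
{Holm, Pell}: service 856 + fixed 445 = 1301
{Norris, Holm, Pell, York}: service 585 + fixed 1179 = 1764
No other subset beats 1205.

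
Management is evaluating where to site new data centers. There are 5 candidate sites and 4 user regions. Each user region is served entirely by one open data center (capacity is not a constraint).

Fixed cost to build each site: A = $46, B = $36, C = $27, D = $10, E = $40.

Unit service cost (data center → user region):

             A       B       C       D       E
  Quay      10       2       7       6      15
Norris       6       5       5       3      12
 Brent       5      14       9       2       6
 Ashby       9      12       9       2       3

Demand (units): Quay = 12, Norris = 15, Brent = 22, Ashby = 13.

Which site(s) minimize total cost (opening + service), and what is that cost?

Open B and D; minimum total cost 185.

For any fixed open set, each user region goes to its cheapest open site; total = fixed + service.
{B, D}: Quay→B 2·12=24, Norris→D 3·15=45, Brent→D 2·22=44, Ashby→D 2·13=26. Service 139; fixed 46; total 185.
{D}: Quay→D 6·12=72, Norris→D 3·15=45, Brent→D 2·22=44, Ashby→D 2·13=26. Service 187; fixed 10; total 197.
{B, C, D}: Quay→B 2·12=24, Norris→D 3·15=45, Brent→D 2·22=44, Ashby→D 2·13=26. Service 139; fixed 73; total 212.
{A, B, C, D, E}: service 139 + fixed 159 = 298
No other subset beats 185.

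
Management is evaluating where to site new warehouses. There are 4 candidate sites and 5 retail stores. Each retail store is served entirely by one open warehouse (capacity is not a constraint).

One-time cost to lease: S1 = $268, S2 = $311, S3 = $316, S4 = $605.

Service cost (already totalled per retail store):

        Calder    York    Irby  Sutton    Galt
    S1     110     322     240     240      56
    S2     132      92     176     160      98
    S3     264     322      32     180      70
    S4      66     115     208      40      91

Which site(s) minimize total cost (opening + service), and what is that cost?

Open S2 only; minimum total cost 969.

For any fixed open set, each retail store goes to its cheapest open site; total = fixed + service.
{S2}: Calder→S2 132, York→S2 92, Irby→S2 176, Sutton→S2 160, Galt→S2 98. Service 658; fixed 311; total 969.
{S2, S3}: service 486 + fixed 627 = 1113
{S4}: service 520 + fixed 605 = 1125
{S1, S2, S3, S4}: service 286 + fixed 1500 = 1786
No other subset beats 969.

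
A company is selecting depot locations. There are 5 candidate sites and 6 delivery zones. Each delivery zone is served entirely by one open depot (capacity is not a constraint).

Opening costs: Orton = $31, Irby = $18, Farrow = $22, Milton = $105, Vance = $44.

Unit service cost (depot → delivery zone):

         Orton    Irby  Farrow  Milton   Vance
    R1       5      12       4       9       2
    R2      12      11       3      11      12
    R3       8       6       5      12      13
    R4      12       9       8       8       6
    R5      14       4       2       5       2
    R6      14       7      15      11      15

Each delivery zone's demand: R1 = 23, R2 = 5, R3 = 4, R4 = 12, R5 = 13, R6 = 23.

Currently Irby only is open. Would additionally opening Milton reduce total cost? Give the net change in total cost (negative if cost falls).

No — net change +24 (cost rises by 24).

Current service cost with {Irby}: 676.
Adding Milton: each delivery zone re-picks its cheapest; new service cost 595, saving 81.
Extra fixed cost: 105. Net change = 105 − 81 = 24.
(Totals: 694 → 718.)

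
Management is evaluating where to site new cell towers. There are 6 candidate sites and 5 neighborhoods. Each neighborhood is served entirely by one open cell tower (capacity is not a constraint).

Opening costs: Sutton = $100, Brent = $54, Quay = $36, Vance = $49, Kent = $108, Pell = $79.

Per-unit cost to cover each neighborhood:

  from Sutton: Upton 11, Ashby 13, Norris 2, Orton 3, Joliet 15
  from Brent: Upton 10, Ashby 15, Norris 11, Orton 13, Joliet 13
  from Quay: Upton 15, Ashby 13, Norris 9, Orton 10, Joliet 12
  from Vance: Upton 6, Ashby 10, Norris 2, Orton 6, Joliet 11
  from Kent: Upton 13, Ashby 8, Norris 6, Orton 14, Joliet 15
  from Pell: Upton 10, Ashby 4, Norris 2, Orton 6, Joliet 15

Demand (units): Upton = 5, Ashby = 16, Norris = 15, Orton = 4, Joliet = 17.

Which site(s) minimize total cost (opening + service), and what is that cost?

Open Vance and Pell; minimum total cost 463.

For any fixed open set, each neighborhood goes to its cheapest open site; total = fixed + service.
{Vance, Pell}: Upton→Vance 6·5=30, Ashby→Pell 4·16=64, Norris→Vance 2·15=30, Orton→Vance 6·4=24, Joliet→Vance 11·17=187. Service 335; fixed 128; total 463.
{Vance}: Upton→Vance 6·5=30, Ashby→Vance 10·16=160, Norris→Vance 2·15=30, Orton→Vance 6·4=24, Joliet→Vance 11·17=187. Service 431; fixed 49; total 480.
{Quay, Pell}: Upton→Pell 10·5=50, Ashby→Pell 4·16=64, Norris→Pell 2·15=30, Orton→Pell 6·4=24, Joliet→Quay 12·17=204. Service 372; fixed 115; total 487.
{Sutton, Brent, Quay, Vance, Kent, Pell}: Upton→Vance 6·5=30, Ashby→Pell 4·16=64, Norris→Sutton 2·15=30, Orton→Sutton 3·4=12, Joliet→Vance 11·17=187. Service 323; fixed 426; total 749.
No other subset beats 463.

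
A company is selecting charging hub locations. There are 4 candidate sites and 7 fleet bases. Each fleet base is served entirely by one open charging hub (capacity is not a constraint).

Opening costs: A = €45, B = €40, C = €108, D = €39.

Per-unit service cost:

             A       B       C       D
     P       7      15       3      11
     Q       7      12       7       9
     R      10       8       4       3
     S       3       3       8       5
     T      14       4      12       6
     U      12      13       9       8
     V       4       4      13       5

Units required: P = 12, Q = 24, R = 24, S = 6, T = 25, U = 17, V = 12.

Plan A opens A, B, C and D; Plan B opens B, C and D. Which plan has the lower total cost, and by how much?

Plan B is cheaper by 45.

Plan A: {A, B, C, D}: P→C 3·12=36, Q→A 7·24=168, R→D 3·24=72, S→A 3·6=18, T→B 4·25=100, U→D 8·17=136, V→A 4·12=48. Service 578; fixed 232; total 810.
Plan B: {B, C, D}: P→C 3·12=36, Q→C 7·24=168, R→D 3·24=72, S→B 3·6=18, T→B 4·25=100, U→D 8·17=136, V→B 4·12=48. Service 578; fixed 187; total 765.
Difference: |810 − 765| = 45.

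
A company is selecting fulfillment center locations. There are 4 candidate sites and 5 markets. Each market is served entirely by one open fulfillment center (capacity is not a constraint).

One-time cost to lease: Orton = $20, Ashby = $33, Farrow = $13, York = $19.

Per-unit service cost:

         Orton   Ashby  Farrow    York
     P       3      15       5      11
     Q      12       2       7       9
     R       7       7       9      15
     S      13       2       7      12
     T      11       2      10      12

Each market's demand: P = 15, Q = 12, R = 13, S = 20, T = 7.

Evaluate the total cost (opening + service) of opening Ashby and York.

Each market is assigned to its cheapest site among the open ones.
{Ashby, York}: P→York 11·15=165, Q→Ashby 2·12=24, R→Ashby 7·13=91, S→Ashby 2·20=40, T→Ashby 2·7=14. Service 334; fixed 52; total 386.

Total cost: 386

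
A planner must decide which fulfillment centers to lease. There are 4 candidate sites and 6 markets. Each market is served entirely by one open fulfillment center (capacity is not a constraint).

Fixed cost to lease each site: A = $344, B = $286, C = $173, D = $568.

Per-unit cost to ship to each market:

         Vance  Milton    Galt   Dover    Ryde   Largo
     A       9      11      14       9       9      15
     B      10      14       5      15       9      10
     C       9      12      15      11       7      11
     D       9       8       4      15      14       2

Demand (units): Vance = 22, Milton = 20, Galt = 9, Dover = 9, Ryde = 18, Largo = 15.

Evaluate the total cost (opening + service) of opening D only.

Total cost: 1379

Each market is assigned to its cheapest site among the open ones.
{D}: Vance→D 9·22=198, Milton→D 8·20=160, Galt→D 4·9=36, Dover→D 15·9=135, Ryde→D 14·18=252, Largo→D 2·15=30. Service 811; fixed 568; total 1379.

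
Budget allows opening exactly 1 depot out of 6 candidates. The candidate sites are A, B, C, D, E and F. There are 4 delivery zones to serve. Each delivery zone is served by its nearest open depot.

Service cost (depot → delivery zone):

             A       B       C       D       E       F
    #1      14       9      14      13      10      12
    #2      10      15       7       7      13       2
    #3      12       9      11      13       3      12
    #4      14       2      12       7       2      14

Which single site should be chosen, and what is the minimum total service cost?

With exactly 1 open, each delivery zone uses its cheapest among the chosen.
{E}: #1→E 10, #2→E 13, #3→E 3, #4→E 2. Service cost 28.
{B}: service cost 35
{D}: service cost 40
Among all 6 size-1 choices, {E} is lowest.

Choose E only; total service cost 28.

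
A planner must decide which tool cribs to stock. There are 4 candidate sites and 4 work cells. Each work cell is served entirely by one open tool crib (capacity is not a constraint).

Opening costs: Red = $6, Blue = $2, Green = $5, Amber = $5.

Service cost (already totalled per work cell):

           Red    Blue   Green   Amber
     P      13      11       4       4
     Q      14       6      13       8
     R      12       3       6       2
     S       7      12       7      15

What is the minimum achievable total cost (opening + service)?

Minimum total cost: 27

For any fixed open set, each work cell goes to its cheapest open site; total = fixed + service.
{Blue, Green}: P→Green 4, Q→Blue 6, R→Blue 3, S→Green 7. Service 20; fixed 7; total 27.
{Blue, Green, Amber}: service 19 + fixed 12 = 31
{Blue, Amber}: service 24 + fixed 7 = 31
{Red, Blue, Green, Amber}: P→Green 4, Q→Blue 6, R→Amber 2, S→Red 7. Service 19; fixed 18; total 37.
No other subset beats 27.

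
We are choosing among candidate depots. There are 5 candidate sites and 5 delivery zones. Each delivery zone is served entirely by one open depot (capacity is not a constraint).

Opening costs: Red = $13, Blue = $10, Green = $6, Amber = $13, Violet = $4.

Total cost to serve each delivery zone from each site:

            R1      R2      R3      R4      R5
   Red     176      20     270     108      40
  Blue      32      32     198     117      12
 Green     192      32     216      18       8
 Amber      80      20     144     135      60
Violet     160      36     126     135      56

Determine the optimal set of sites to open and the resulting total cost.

For any fixed open set, each delivery zone goes to its cheapest open site; total = fixed + service.
{Blue, Green, Violet}: R1→Blue 32, R2→Blue 32, R3→Violet 126, R4→Green 18, R5→Green 8. Service 216; fixed 20; total 236.
{Red, Blue, Green, Violet}: service 204 + fixed 33 = 237
{Blue, Green, Amber, Violet}: service 204 + fixed 33 = 237
{Red, Blue, Green, Amber, Violet}: R1→Blue 32, R2→Red 20, R3→Violet 126, R4→Green 18, R5→Green 8. Service 204; fixed 46; total 250.
No other subset beats 236.

Open Blue, Green and Violet; minimum total cost 236.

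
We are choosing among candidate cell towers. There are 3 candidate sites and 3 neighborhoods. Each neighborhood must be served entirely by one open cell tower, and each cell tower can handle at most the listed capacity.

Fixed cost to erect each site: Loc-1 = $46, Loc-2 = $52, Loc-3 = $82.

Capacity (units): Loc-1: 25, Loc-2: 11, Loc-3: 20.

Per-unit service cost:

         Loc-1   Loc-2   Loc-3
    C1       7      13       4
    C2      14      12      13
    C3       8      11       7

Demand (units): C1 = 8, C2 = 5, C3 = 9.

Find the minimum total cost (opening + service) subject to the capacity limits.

Minimum total cost: 244

Open {Loc-1}: C1→Loc-1 7·8=56, C2→Loc-1 14·5=70, C3→Loc-1 8·9=72.
Loads: Loc-1 carries 22/25. Service 198; fixed 46; total 244.
Next best feasible plan costs 286.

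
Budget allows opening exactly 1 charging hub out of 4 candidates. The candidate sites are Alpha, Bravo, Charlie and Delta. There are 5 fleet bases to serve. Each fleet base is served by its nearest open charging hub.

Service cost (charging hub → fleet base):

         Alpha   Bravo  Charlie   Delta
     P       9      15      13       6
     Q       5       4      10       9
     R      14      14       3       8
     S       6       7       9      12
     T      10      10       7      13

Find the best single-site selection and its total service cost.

Choose Charlie only; total service cost 42.

With exactly 1 open, each fleet base uses its cheapest among the chosen.
{Charlie}: P→Charlie 13, Q→Charlie 10, R→Charlie 3, S→Charlie 9, T→Charlie 7. Service cost 42.
{Alpha}: service cost 44
{Delta}: service cost 48
Among all 4 size-1 choices, {Charlie} is lowest.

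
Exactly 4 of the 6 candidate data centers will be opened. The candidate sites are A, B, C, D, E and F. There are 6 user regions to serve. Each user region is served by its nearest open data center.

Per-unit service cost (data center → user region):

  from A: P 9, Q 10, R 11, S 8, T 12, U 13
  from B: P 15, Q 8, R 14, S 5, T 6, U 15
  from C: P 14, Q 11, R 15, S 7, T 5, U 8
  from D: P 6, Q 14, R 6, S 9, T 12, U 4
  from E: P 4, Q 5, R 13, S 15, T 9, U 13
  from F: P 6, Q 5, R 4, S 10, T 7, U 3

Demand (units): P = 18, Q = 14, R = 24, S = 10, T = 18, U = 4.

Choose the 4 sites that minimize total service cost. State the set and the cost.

Choose B, C, E and F; total service cost 390.

With exactly 4 open, each user region uses its cheapest among the chosen.
{B, C, E, F}: P→E 4·18=72, Q→E 5·14=70, R→F 4·24=96, S→B 5·10=50, T→C 5·18=90, U→F 3·4=12. Service cost 390.
{A, B, E, F}: service cost 408
{B, D, E, F}: service cost 408
Among all 15 size-4 choices, {B, C, E, F} is lowest.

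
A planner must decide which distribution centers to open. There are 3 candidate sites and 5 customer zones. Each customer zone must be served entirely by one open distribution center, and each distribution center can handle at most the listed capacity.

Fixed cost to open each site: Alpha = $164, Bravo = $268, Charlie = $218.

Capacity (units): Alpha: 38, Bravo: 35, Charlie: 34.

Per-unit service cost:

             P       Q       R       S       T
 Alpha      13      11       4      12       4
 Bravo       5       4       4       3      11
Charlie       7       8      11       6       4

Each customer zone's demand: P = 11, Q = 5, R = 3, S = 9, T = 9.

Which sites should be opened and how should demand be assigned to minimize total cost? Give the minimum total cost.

Open {Alpha}: P→Alpha 13·11=143, Q→Alpha 11·5=55, R→Alpha 4·3=12, S→Alpha 12·9=108, T→Alpha 4·9=36.
Loads: Alpha carries 37/38. Service 354; fixed 164; total 518.
Next best feasible plan costs 582.

Minimum total cost: 518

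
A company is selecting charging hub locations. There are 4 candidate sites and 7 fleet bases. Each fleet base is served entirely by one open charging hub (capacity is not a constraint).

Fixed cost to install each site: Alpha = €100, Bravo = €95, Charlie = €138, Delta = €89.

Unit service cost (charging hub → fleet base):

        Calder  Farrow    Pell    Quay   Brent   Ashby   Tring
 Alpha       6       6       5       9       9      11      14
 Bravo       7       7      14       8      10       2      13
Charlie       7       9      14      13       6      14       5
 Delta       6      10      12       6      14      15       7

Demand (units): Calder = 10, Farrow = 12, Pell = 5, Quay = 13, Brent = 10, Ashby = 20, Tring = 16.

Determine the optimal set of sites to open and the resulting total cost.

Open Bravo and Delta; minimum total cost 718.

For any fixed open set, each fleet base goes to its cheapest open site; total = fixed + service.
{Bravo, Delta}: Calder→Delta 6·10=60, Farrow→Bravo 7·12=84, Pell→Delta 12·5=60, Quay→Delta 6·13=78, Brent→Bravo 10·10=100, Ashby→Bravo 2·20=40, Tring→Delta 7·16=112. Service 534; fixed 184; total 718.
{Bravo, Charlie}: service 508 + fixed 233 = 741
{Alpha, Bravo, Delta}: Calder→Alpha 6·10=60, Farrow→Alpha 6·12=72, Pell→Alpha 5·5=25, Quay→Delta 6·13=78, Brent→Alpha 9·10=90, Ashby→Bravo 2·20=40, Tring→Delta 7·16=112. Service 477; fixed 284; total 761.
{Alpha, Bravo, Charlie, Delta}: service 415 + fixed 422 = 837
No other subset beats 718.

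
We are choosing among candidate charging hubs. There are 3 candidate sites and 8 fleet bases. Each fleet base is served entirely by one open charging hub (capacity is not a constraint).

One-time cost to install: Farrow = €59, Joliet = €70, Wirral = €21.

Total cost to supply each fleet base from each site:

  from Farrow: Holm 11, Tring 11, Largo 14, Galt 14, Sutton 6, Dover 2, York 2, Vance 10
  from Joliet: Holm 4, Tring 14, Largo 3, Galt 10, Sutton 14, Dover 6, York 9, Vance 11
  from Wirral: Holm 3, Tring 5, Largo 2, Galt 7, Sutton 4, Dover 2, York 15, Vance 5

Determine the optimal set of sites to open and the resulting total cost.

For any fixed open set, each fleet base goes to its cheapest open site; total = fixed + service.
{Wirral}: Holm→Wirral 3, Tring→Wirral 5, Largo→Wirral 2, Galt→Wirral 7, Sutton→Wirral 4, Dover→Wirral 2, York→Wirral 15, Vance→Wirral 5. Service 43; fixed 21; total 64.
{Farrow, Wirral}: service 30 + fixed 80 = 110
{Joliet, Wirral}: service 37 + fixed 91 = 128
{Farrow, Joliet, Wirral}: service 30 + fixed 150 = 180
No other subset beats 64.

Open Wirral only; minimum total cost 64.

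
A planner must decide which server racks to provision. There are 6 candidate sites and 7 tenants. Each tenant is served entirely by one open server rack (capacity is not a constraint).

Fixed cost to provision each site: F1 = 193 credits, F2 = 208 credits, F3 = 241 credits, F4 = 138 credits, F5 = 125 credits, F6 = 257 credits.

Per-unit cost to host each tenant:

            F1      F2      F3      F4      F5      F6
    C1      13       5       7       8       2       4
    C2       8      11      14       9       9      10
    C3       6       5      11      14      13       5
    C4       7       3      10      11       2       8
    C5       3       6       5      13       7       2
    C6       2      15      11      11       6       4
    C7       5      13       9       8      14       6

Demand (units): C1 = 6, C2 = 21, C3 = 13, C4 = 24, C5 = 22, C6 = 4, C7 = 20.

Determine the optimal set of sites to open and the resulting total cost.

For any fixed open set, each tenant goes to its cheapest open site; total = fixed + service.
{F1, F5}: C1→F5 2·6=12, C2→F1 8·21=168, C3→F1 6·13=78, C4→F5 2·24=48, C5→F1 3·22=66, C6→F1 2·4=8, C7→F1 5·20=100. Service 480; fixed 318; total 798.
{F1}: C1→F1 13·6=78, C2→F1 8·21=168, C3→F1 6·13=78, C4→F1 7·24=168, C5→F1 3·22=66, C6→F1 2·4=8, C7→F1 5·20=100. Service 666; fixed 193; total 859.
{F5, F6}: service 494 + fixed 382 = 876
{F1, F2, F3, F4, F5, F6}: service 445 + fixed 1162 = 1607
No other subset beats 798.

Open F1 and F5; minimum total cost 798.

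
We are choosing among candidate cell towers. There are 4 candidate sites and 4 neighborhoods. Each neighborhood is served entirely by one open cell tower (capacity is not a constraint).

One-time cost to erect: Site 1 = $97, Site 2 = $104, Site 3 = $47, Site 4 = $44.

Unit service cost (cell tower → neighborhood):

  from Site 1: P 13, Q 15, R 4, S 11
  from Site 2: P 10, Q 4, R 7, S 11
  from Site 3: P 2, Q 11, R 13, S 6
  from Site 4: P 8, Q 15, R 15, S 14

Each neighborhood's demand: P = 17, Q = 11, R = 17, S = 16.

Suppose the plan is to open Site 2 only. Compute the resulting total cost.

Each neighborhood is assigned to its cheapest site among the open ones.
{Site 2}: P→Site 2 10·17=170, Q→Site 2 4·11=44, R→Site 2 7·17=119, S→Site 2 11·16=176. Service 509; fixed 104; total 613.

Total cost: 613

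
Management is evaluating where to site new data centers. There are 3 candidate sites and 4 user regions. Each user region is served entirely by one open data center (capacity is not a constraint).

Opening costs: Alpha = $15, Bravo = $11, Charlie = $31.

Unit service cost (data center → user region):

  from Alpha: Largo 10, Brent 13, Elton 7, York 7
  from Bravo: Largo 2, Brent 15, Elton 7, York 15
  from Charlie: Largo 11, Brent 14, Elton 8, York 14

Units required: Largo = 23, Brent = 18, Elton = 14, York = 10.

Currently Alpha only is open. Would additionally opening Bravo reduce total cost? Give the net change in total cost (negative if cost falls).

Yes — net change −173 (cost falls by 173).

Current service cost with {Alpha}: 632.
Adding Bravo: each user region re-picks its cheapest; new service cost 448, saving 184.
Extra fixed cost: 11. Net change = 11 − 184 = -173.
(Totals: 647 → 474.)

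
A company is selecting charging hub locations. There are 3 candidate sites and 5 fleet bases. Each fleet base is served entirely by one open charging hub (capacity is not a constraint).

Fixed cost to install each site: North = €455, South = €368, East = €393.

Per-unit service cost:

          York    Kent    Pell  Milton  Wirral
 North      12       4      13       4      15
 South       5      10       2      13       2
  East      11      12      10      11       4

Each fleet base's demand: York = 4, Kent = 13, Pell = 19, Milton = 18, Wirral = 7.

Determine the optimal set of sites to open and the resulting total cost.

For any fixed open set, each fleet base goes to its cheapest open site; total = fixed + service.
{South}: York→South 5·4=20, Kent→South 10·13=130, Pell→South 2·19=38, Milton→South 13·18=234, Wirral→South 2·7=14. Service 436; fixed 368; total 804.
{North}: service 524 + fixed 455 = 979
{East}: service 616 + fixed 393 = 1009
{North, South, East}: York→South 5·4=20, Kent→North 4·13=52, Pell→South 2·19=38, Milton→North 4·18=72, Wirral→South 2·7=14. Service 196; fixed 1216; total 1412.
No other subset beats 804.

Open South only; minimum total cost 804.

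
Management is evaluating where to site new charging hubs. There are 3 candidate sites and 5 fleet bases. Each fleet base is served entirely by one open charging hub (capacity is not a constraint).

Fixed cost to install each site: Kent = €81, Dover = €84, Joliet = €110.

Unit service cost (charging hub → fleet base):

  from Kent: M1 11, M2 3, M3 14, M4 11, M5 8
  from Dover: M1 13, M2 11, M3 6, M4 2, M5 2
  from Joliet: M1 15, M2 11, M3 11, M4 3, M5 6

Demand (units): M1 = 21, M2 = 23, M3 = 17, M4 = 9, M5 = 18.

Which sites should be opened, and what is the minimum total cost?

For any fixed open set, each fleet base goes to its cheapest open site; total = fixed + service.
{Kent, Dover}: M1→Kent 11·21=231, M2→Kent 3·23=69, M3→Dover 6·17=102, M4→Dover 2·9=18, M5→Dover 2·18=36. Service 456; fixed 165; total 621.
{Kent, Dover, Joliet}: service 456 + fixed 275 = 731
{Dover}: service 682 + fixed 84 = 766
{Kent}: M1→Kent 11·21=231, M2→Kent 3·23=69, M3→Kent 14·17=238, M4→Kent 11·9=99, M5→Kent 8·18=144. Service 781; fixed 81; total 862.
(All 7 nonempty subsets were checked; Kent and Dover is lowest.)

Open Kent and Dover; minimum total cost 621.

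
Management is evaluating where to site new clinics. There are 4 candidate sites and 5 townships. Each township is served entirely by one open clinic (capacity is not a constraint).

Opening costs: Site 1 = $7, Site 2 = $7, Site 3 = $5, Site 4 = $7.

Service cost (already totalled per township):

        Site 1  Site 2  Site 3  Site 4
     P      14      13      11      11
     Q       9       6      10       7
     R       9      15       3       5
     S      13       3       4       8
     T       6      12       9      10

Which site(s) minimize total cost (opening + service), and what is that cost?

Open Site 3 only; minimum total cost 42.

For any fixed open set, each township goes to its cheapest open site; total = fixed + service.
{Site 3}: P→Site 3 11, Q→Site 3 10, R→Site 3 3, S→Site 3 4, T→Site 3 9. Service 37; fixed 5; total 42.
{Site 2, Site 3}: service 32 + fixed 12 = 44
{Site 1, Site 3}: P→Site 3 11, Q→Site 1 9, R→Site 3 3, S→Site 3 4, T→Site 1 6. Service 33; fixed 12; total 45.
{Site 1, Site 2, Site 3, Site 4}: service 29 + fixed 26 = 55
No other subset beats 42.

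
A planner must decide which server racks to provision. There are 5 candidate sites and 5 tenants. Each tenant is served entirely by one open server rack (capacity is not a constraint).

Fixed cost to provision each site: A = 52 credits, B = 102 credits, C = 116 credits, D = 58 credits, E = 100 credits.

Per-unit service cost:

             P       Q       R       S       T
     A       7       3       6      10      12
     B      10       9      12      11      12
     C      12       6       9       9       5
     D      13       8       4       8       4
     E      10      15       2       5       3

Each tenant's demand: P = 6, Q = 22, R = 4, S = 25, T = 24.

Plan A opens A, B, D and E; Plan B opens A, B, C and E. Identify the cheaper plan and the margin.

Plan A is cheaper by 58.

Plan A: {A, B, D, E}: P→A 7·6=42, Q→A 3·22=66, R→E 2·4=8, S→E 5·25=125, T→E 3·24=72. Service 313; fixed 312; total 625.
Plan B: {A, B, C, E}: P→A 7·6=42, Q→A 3·22=66, R→E 2·4=8, S→E 5·25=125, T→E 3·24=72. Service 313; fixed 370; total 683.
Difference: |625 − 683| = 58.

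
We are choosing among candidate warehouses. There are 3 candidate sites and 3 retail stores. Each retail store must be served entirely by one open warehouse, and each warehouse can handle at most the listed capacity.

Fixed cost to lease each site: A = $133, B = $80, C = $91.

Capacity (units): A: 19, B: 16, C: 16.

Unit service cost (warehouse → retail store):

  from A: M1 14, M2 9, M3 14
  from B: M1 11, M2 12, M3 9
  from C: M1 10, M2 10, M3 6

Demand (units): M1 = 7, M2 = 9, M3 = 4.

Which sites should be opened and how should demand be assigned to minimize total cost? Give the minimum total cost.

Minimum total cost: 362

Open {B, C}: M1→B 11·7=77, M2→C 10·9=90, M3→C 6·4=24.
Loads: B carries 7/16, C carries 13/16. Service 191; fixed 171; total 362.
Next best feasible plan costs 367.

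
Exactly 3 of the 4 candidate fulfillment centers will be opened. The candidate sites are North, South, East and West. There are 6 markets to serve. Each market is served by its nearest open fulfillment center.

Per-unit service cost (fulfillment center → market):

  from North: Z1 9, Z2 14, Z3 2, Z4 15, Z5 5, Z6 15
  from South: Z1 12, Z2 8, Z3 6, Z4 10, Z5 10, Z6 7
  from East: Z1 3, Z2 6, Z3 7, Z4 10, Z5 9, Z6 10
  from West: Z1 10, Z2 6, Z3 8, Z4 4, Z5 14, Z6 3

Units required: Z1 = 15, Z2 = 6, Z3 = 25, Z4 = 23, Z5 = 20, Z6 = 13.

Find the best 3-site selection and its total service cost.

Choose North, East and West; total service cost 362.

With exactly 3 open, each market uses its cheapest among the chosen.
{North, East, West}: Z1→East 3·15=45, Z2→East 6·6=36, Z3→North 2·25=50, Z4→West 4·23=92, Z5→North 5·20=100, Z6→West 3·13=39. Service cost 362.
{North, South, West}: service cost 452
{South, East, West}: service cost 542
Among all 4 size-3 choices, {North, East, West} is lowest.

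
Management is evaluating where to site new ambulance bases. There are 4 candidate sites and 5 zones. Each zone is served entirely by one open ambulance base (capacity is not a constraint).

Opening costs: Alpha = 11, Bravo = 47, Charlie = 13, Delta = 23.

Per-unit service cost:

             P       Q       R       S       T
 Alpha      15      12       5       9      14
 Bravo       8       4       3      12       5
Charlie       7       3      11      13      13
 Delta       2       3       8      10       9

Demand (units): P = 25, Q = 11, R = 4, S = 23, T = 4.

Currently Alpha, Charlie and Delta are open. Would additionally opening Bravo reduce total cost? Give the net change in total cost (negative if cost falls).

Current service cost with {Alpha, Charlie, Delta}: 346.
Adding Bravo: each zone re-picks its cheapest; new service cost 322, saving 24.
Extra fixed cost: 47. Net change = 47 − 24 = 23.
(Totals: 393 → 416.)

No — net change +23 (cost rises by 23).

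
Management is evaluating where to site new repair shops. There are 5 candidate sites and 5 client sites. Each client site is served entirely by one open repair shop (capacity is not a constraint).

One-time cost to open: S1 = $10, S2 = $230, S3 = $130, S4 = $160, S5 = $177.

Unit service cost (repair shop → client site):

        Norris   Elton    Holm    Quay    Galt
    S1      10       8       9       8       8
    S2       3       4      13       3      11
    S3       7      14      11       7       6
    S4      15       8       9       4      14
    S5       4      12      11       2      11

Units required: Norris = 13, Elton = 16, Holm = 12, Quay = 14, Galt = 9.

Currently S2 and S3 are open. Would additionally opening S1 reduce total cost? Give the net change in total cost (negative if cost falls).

Yes — net change −14 (cost falls by 14).

Current service cost with {S2, S3}: 331.
Adding S1: each client site re-picks its cheapest; new service cost 307, saving 24.
Extra fixed cost: 10. Net change = 10 − 24 = -14.
(Totals: 691 → 677.)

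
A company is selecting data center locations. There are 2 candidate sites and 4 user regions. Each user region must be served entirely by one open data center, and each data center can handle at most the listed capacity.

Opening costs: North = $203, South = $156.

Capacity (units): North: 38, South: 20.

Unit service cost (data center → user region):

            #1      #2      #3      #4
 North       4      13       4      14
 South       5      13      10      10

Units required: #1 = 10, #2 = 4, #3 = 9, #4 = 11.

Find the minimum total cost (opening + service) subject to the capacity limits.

Open {North}: #1→North 4·10=40, #2→North 13·4=52, #3→North 4·9=36, #4→North 14·11=154.
Loads: North carries 34/38. Service 282; fixed 203; total 485.
Next best feasible plan costs 597.

Minimum total cost: 485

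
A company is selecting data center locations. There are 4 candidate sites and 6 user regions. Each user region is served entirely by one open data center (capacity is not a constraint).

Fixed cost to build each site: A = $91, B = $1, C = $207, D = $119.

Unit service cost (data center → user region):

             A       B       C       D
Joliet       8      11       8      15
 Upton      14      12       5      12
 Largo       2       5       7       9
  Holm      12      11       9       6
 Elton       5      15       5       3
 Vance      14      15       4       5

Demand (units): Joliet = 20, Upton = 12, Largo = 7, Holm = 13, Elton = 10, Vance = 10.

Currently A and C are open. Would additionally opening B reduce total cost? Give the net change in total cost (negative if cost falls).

Current service cost with {A, C}: 441.
Adding B: each user region re-picks its cheapest; new service cost 441, saving 0.
Extra fixed cost: 1. Net change = 1 − 0 = 1.
(Totals: 739 → 740.)

No — net change +1 (cost rises by 1).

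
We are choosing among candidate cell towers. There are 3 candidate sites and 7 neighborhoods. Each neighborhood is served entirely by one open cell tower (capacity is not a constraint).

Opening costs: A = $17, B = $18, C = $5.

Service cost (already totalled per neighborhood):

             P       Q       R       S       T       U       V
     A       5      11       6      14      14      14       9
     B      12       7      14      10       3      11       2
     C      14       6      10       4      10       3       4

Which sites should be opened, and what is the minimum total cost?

For any fixed open set, each neighborhood goes to its cheapest open site; total = fixed + service.
{C}: P→C 14, Q→C 6, R→C 10, S→C 4, T→C 10, U→C 3, V→C 4. Service 51; fixed 5; total 56.
{A, C}: P→A 5, Q→C 6, R→A 6, S→C 4, T→C 10, U→C 3, V→C 4. Service 38; fixed 22; total 60.
{B, C}: P→B 12, Q→C 6, R→C 10, S→C 4, T→B 3, U→C 3, V→B 2. Service 40; fixed 23; total 63.
{A, B, C}: P→A 5, Q→C 6, R→A 6, S→C 4, T→B 3, U→C 3, V→B 2. Service 29; fixed 40; total 69.
No other subset beats 56.

Open C only; minimum total cost 56.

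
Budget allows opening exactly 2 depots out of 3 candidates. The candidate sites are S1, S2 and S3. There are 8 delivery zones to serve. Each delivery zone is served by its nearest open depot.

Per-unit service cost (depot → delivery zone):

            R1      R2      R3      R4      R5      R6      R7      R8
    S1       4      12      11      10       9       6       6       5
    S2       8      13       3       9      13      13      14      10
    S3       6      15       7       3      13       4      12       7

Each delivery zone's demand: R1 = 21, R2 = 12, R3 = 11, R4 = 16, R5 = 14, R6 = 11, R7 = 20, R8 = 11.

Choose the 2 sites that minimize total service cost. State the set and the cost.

Choose S1 and S3; total service cost 698.

With exactly 2 open, each delivery zone uses its cheapest among the chosen.
{S1, S3}: R1→S1 4·21=84, R2→S1 12·12=144, R3→S3 7·11=77, R4→S3 3·16=48, R5→S1 9·14=126, R6→S3 4·11=44, R7→S1 6·20=120, R8→S1 5·11=55. Service cost 698.
{S1, S2}: service cost 772
{S2, S3}: service cost 906
Among all 3 size-2 choices, {S1, S3} is lowest.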